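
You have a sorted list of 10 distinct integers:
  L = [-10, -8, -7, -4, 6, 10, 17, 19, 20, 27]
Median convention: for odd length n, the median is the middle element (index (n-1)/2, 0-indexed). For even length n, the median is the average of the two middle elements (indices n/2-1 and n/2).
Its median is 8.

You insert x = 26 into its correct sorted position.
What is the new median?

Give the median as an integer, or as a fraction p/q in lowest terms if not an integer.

Answer: 10

Derivation:
Old list (sorted, length 10): [-10, -8, -7, -4, 6, 10, 17, 19, 20, 27]
Old median = 8
Insert x = 26
Old length even (10). Middle pair: indices 4,5 = 6,10.
New length odd (11). New median = single middle element.
x = 26: 9 elements are < x, 1 elements are > x.
New sorted list: [-10, -8, -7, -4, 6, 10, 17, 19, 20, 26, 27]
New median = 10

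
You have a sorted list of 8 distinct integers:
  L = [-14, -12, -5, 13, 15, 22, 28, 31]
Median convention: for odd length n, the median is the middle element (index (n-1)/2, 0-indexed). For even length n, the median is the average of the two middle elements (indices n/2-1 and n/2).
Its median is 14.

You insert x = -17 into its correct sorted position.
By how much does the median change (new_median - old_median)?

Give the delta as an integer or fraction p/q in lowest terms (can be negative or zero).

Answer: -1

Derivation:
Old median = 14
After inserting x = -17: new sorted = [-17, -14, -12, -5, 13, 15, 22, 28, 31]
New median = 13
Delta = 13 - 14 = -1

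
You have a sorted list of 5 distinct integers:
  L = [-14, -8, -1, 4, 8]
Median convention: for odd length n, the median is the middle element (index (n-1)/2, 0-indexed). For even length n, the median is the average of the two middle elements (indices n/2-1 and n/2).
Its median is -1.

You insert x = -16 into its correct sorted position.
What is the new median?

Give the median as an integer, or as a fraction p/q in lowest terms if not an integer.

Old list (sorted, length 5): [-14, -8, -1, 4, 8]
Old median = -1
Insert x = -16
Old length odd (5). Middle was index 2 = -1.
New length even (6). New median = avg of two middle elements.
x = -16: 0 elements are < x, 5 elements are > x.
New sorted list: [-16, -14, -8, -1, 4, 8]
New median = -9/2

Answer: -9/2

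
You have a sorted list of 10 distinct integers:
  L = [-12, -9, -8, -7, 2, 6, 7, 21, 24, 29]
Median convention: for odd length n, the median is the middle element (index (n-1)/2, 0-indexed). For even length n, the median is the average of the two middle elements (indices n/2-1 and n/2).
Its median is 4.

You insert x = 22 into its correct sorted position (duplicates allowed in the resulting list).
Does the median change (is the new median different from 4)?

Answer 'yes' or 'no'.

Answer: yes

Derivation:
Old median = 4
Insert x = 22
New median = 6
Changed? yes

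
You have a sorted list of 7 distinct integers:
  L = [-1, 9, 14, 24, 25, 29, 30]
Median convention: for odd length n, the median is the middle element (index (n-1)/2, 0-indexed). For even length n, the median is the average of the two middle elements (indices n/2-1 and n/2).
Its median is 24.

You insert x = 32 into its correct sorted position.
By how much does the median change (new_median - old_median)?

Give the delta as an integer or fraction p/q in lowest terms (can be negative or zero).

Old median = 24
After inserting x = 32: new sorted = [-1, 9, 14, 24, 25, 29, 30, 32]
New median = 49/2
Delta = 49/2 - 24 = 1/2

Answer: 1/2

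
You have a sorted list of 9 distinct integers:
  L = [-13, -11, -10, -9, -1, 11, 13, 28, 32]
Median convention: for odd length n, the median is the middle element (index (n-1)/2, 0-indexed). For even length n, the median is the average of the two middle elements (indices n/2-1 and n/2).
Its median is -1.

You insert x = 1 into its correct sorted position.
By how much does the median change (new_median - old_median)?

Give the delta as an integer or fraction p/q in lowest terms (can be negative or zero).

Answer: 1

Derivation:
Old median = -1
After inserting x = 1: new sorted = [-13, -11, -10, -9, -1, 1, 11, 13, 28, 32]
New median = 0
Delta = 0 - -1 = 1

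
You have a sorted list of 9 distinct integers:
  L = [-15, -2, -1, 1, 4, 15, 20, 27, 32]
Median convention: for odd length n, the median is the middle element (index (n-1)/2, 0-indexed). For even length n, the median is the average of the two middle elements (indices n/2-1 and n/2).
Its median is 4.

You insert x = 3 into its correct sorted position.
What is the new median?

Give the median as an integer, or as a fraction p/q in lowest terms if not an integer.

Answer: 7/2

Derivation:
Old list (sorted, length 9): [-15, -2, -1, 1, 4, 15, 20, 27, 32]
Old median = 4
Insert x = 3
Old length odd (9). Middle was index 4 = 4.
New length even (10). New median = avg of two middle elements.
x = 3: 4 elements are < x, 5 elements are > x.
New sorted list: [-15, -2, -1, 1, 3, 4, 15, 20, 27, 32]
New median = 7/2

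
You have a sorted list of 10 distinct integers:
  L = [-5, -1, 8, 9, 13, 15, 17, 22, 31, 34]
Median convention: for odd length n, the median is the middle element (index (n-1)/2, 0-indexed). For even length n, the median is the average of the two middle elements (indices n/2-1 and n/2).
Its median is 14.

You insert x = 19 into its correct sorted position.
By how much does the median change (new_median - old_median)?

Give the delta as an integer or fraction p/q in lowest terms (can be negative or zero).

Answer: 1

Derivation:
Old median = 14
After inserting x = 19: new sorted = [-5, -1, 8, 9, 13, 15, 17, 19, 22, 31, 34]
New median = 15
Delta = 15 - 14 = 1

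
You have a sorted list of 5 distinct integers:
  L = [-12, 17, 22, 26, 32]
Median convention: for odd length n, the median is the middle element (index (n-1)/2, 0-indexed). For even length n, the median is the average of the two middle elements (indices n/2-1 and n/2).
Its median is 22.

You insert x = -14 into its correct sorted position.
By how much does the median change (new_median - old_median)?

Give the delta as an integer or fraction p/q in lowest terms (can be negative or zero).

Old median = 22
After inserting x = -14: new sorted = [-14, -12, 17, 22, 26, 32]
New median = 39/2
Delta = 39/2 - 22 = -5/2

Answer: -5/2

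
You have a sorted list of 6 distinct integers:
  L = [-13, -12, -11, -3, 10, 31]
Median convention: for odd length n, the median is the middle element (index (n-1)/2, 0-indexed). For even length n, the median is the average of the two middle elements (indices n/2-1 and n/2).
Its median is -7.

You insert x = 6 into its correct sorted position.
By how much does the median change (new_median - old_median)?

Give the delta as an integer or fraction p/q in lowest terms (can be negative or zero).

Old median = -7
After inserting x = 6: new sorted = [-13, -12, -11, -3, 6, 10, 31]
New median = -3
Delta = -3 - -7 = 4

Answer: 4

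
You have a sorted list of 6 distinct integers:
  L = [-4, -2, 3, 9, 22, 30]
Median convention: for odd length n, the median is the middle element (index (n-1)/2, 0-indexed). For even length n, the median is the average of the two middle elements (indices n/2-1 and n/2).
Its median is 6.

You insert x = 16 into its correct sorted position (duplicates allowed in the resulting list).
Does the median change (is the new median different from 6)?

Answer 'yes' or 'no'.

Answer: yes

Derivation:
Old median = 6
Insert x = 16
New median = 9
Changed? yes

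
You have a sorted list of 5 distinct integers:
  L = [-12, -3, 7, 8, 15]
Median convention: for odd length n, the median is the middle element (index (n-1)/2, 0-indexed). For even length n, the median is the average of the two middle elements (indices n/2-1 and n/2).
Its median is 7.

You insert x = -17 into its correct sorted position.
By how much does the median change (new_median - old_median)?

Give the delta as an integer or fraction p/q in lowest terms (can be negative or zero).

Answer: -5

Derivation:
Old median = 7
After inserting x = -17: new sorted = [-17, -12, -3, 7, 8, 15]
New median = 2
Delta = 2 - 7 = -5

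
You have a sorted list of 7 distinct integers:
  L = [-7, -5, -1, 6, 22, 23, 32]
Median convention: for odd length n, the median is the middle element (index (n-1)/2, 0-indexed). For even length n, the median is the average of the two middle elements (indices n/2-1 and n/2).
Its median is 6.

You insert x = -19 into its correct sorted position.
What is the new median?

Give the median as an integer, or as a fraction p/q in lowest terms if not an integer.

Old list (sorted, length 7): [-7, -5, -1, 6, 22, 23, 32]
Old median = 6
Insert x = -19
Old length odd (7). Middle was index 3 = 6.
New length even (8). New median = avg of two middle elements.
x = -19: 0 elements are < x, 7 elements are > x.
New sorted list: [-19, -7, -5, -1, 6, 22, 23, 32]
New median = 5/2

Answer: 5/2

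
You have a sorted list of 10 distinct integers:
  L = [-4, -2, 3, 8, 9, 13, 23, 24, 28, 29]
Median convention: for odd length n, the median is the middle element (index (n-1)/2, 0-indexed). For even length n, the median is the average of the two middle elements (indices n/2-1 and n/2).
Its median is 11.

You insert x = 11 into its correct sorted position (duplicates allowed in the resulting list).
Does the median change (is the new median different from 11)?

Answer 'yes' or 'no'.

Answer: no

Derivation:
Old median = 11
Insert x = 11
New median = 11
Changed? no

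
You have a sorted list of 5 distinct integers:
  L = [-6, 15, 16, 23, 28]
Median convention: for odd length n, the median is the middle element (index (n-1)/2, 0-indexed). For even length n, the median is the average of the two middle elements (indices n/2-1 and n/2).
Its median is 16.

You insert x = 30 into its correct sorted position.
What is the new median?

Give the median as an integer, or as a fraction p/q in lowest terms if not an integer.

Old list (sorted, length 5): [-6, 15, 16, 23, 28]
Old median = 16
Insert x = 30
Old length odd (5). Middle was index 2 = 16.
New length even (6). New median = avg of two middle elements.
x = 30: 5 elements are < x, 0 elements are > x.
New sorted list: [-6, 15, 16, 23, 28, 30]
New median = 39/2

Answer: 39/2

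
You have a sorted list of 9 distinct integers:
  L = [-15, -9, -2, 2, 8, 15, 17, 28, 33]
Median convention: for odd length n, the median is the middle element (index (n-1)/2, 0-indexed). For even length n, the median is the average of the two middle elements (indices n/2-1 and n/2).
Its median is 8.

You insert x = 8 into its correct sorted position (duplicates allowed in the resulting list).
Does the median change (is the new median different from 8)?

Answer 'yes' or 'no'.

Old median = 8
Insert x = 8
New median = 8
Changed? no

Answer: no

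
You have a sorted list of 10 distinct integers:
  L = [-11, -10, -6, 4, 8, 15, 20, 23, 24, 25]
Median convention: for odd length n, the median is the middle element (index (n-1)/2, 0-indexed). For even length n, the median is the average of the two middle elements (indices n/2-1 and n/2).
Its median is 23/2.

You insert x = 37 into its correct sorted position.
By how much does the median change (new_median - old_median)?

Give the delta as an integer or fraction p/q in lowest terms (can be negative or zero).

Old median = 23/2
After inserting x = 37: new sorted = [-11, -10, -6, 4, 8, 15, 20, 23, 24, 25, 37]
New median = 15
Delta = 15 - 23/2 = 7/2

Answer: 7/2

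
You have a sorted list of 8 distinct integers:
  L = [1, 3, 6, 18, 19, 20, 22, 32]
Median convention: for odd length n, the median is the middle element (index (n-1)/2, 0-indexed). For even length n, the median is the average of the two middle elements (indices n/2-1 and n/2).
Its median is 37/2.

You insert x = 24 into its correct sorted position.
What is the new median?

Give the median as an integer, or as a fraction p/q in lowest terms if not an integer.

Old list (sorted, length 8): [1, 3, 6, 18, 19, 20, 22, 32]
Old median = 37/2
Insert x = 24
Old length even (8). Middle pair: indices 3,4 = 18,19.
New length odd (9). New median = single middle element.
x = 24: 7 elements are < x, 1 elements are > x.
New sorted list: [1, 3, 6, 18, 19, 20, 22, 24, 32]
New median = 19

Answer: 19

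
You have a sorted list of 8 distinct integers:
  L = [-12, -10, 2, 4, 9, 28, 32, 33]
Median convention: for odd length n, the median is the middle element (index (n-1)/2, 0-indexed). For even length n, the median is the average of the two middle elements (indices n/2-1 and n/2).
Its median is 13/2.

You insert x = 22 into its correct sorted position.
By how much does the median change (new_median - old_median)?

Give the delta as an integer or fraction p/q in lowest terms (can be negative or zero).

Old median = 13/2
After inserting x = 22: new sorted = [-12, -10, 2, 4, 9, 22, 28, 32, 33]
New median = 9
Delta = 9 - 13/2 = 5/2

Answer: 5/2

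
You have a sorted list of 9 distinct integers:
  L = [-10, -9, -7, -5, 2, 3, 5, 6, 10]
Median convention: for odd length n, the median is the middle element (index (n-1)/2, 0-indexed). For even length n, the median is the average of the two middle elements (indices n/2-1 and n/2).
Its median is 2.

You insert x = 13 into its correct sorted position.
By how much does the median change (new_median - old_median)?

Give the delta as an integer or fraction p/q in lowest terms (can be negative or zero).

Answer: 1/2

Derivation:
Old median = 2
After inserting x = 13: new sorted = [-10, -9, -7, -5, 2, 3, 5, 6, 10, 13]
New median = 5/2
Delta = 5/2 - 2 = 1/2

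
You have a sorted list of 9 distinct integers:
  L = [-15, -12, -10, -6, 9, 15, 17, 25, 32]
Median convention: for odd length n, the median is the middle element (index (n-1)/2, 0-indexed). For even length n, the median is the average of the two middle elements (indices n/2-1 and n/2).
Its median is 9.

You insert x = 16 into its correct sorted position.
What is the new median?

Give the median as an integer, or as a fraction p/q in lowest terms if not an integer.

Old list (sorted, length 9): [-15, -12, -10, -6, 9, 15, 17, 25, 32]
Old median = 9
Insert x = 16
Old length odd (9). Middle was index 4 = 9.
New length even (10). New median = avg of two middle elements.
x = 16: 6 elements are < x, 3 elements are > x.
New sorted list: [-15, -12, -10, -6, 9, 15, 16, 17, 25, 32]
New median = 12

Answer: 12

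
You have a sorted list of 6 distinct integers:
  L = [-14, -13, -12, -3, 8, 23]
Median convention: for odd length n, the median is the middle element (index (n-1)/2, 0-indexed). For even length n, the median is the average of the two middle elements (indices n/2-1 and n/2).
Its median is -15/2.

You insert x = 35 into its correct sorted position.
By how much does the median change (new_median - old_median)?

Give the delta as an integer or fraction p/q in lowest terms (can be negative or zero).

Answer: 9/2

Derivation:
Old median = -15/2
After inserting x = 35: new sorted = [-14, -13, -12, -3, 8, 23, 35]
New median = -3
Delta = -3 - -15/2 = 9/2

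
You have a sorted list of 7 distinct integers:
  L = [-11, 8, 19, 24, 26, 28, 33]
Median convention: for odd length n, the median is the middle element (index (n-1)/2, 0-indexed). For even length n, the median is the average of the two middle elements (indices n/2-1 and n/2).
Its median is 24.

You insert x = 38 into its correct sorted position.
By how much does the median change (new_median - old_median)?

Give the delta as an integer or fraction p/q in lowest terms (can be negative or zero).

Old median = 24
After inserting x = 38: new sorted = [-11, 8, 19, 24, 26, 28, 33, 38]
New median = 25
Delta = 25 - 24 = 1

Answer: 1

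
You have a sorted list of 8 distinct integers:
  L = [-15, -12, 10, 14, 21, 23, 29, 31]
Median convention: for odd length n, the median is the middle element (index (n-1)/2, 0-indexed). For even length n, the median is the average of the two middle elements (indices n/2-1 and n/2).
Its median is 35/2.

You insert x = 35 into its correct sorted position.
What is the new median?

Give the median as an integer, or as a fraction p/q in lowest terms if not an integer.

Answer: 21

Derivation:
Old list (sorted, length 8): [-15, -12, 10, 14, 21, 23, 29, 31]
Old median = 35/2
Insert x = 35
Old length even (8). Middle pair: indices 3,4 = 14,21.
New length odd (9). New median = single middle element.
x = 35: 8 elements are < x, 0 elements are > x.
New sorted list: [-15, -12, 10, 14, 21, 23, 29, 31, 35]
New median = 21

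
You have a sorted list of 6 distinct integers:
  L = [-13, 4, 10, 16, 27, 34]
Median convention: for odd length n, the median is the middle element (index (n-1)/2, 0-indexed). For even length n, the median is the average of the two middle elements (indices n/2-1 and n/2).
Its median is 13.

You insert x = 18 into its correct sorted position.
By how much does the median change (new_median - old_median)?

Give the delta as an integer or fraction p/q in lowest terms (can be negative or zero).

Answer: 3

Derivation:
Old median = 13
After inserting x = 18: new sorted = [-13, 4, 10, 16, 18, 27, 34]
New median = 16
Delta = 16 - 13 = 3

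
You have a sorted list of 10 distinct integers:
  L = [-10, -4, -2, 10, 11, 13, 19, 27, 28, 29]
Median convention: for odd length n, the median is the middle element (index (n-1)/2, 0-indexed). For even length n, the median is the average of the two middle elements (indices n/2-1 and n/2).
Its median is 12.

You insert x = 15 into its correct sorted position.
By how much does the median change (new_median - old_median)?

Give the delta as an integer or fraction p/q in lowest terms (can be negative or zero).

Old median = 12
After inserting x = 15: new sorted = [-10, -4, -2, 10, 11, 13, 15, 19, 27, 28, 29]
New median = 13
Delta = 13 - 12 = 1

Answer: 1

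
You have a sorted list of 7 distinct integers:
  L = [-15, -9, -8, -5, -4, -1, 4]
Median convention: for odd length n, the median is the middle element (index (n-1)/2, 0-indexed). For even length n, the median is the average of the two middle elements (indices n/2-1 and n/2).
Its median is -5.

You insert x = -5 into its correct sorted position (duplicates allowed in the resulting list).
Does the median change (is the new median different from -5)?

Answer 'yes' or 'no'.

Old median = -5
Insert x = -5
New median = -5
Changed? no

Answer: no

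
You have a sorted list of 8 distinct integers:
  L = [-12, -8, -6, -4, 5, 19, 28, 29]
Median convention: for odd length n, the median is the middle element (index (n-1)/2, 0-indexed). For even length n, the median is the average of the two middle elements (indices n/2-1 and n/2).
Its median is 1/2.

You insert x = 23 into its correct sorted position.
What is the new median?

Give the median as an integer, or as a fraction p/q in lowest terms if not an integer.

Answer: 5

Derivation:
Old list (sorted, length 8): [-12, -8, -6, -4, 5, 19, 28, 29]
Old median = 1/2
Insert x = 23
Old length even (8). Middle pair: indices 3,4 = -4,5.
New length odd (9). New median = single middle element.
x = 23: 6 elements are < x, 2 elements are > x.
New sorted list: [-12, -8, -6, -4, 5, 19, 23, 28, 29]
New median = 5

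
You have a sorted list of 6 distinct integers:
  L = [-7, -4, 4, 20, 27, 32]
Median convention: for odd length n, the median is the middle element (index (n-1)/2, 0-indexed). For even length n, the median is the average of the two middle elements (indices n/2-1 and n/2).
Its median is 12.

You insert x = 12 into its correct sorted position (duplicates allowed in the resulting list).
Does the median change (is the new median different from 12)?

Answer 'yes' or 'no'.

Answer: no

Derivation:
Old median = 12
Insert x = 12
New median = 12
Changed? no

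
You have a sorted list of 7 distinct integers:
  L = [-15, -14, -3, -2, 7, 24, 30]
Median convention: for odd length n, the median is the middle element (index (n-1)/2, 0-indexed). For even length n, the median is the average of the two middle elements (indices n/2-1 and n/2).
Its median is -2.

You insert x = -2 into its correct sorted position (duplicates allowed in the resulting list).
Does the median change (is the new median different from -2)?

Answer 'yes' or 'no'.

Old median = -2
Insert x = -2
New median = -2
Changed? no

Answer: no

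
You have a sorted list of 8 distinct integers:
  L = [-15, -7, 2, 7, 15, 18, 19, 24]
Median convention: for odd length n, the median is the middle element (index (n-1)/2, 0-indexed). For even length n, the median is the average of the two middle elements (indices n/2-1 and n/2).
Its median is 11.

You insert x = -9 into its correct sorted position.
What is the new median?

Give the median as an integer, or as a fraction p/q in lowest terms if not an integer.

Answer: 7

Derivation:
Old list (sorted, length 8): [-15, -7, 2, 7, 15, 18, 19, 24]
Old median = 11
Insert x = -9
Old length even (8). Middle pair: indices 3,4 = 7,15.
New length odd (9). New median = single middle element.
x = -9: 1 elements are < x, 7 elements are > x.
New sorted list: [-15, -9, -7, 2, 7, 15, 18, 19, 24]
New median = 7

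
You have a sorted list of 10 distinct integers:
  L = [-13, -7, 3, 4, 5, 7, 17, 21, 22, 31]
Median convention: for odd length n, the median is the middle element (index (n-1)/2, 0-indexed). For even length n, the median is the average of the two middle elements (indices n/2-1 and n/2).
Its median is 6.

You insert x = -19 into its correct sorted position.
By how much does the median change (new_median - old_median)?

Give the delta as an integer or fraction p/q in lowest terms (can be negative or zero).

Old median = 6
After inserting x = -19: new sorted = [-19, -13, -7, 3, 4, 5, 7, 17, 21, 22, 31]
New median = 5
Delta = 5 - 6 = -1

Answer: -1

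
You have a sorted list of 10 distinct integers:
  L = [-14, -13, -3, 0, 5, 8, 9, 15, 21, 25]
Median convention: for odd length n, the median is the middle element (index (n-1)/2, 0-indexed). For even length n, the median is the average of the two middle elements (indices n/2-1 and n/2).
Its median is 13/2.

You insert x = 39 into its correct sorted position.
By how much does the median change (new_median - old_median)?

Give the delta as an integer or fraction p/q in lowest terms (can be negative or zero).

Answer: 3/2

Derivation:
Old median = 13/2
After inserting x = 39: new sorted = [-14, -13, -3, 0, 5, 8, 9, 15, 21, 25, 39]
New median = 8
Delta = 8 - 13/2 = 3/2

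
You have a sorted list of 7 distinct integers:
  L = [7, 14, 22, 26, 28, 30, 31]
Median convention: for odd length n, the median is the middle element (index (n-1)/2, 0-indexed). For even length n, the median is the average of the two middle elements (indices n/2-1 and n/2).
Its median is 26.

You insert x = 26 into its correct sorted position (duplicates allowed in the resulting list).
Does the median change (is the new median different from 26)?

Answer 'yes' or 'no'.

Old median = 26
Insert x = 26
New median = 26
Changed? no

Answer: no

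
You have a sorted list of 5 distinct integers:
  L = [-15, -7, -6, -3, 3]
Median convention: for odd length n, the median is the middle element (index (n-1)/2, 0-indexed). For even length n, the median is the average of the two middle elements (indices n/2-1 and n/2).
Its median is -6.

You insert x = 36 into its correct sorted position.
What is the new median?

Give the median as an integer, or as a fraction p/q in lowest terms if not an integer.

Old list (sorted, length 5): [-15, -7, -6, -3, 3]
Old median = -6
Insert x = 36
Old length odd (5). Middle was index 2 = -6.
New length even (6). New median = avg of two middle elements.
x = 36: 5 elements are < x, 0 elements are > x.
New sorted list: [-15, -7, -6, -3, 3, 36]
New median = -9/2

Answer: -9/2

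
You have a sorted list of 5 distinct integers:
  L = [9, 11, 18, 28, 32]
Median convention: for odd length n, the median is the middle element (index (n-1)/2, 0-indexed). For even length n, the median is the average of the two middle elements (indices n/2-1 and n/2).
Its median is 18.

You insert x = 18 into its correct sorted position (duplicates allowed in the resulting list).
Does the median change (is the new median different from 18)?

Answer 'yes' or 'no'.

Answer: no

Derivation:
Old median = 18
Insert x = 18
New median = 18
Changed? no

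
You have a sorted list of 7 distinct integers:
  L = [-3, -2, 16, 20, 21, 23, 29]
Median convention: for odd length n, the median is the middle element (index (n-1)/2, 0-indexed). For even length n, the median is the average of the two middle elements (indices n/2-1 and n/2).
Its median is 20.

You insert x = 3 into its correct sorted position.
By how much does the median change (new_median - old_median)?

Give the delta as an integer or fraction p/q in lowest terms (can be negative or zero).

Answer: -2

Derivation:
Old median = 20
After inserting x = 3: new sorted = [-3, -2, 3, 16, 20, 21, 23, 29]
New median = 18
Delta = 18 - 20 = -2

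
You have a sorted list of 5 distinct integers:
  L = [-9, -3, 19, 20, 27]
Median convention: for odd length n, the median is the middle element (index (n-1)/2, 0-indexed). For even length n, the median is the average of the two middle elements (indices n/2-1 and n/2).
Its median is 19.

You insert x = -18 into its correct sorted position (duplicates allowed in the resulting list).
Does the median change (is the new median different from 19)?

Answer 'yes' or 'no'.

Answer: yes

Derivation:
Old median = 19
Insert x = -18
New median = 8
Changed? yes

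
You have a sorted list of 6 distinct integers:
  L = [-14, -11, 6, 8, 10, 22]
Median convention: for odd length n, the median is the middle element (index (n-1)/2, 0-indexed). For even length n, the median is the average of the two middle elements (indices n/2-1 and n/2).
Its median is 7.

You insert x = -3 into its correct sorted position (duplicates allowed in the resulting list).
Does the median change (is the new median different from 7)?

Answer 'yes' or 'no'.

Old median = 7
Insert x = -3
New median = 6
Changed? yes

Answer: yes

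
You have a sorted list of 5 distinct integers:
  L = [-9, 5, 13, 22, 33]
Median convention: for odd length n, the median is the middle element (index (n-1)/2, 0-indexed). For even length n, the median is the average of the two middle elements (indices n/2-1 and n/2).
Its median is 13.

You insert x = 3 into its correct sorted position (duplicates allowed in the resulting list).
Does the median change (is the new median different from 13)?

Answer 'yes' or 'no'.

Answer: yes

Derivation:
Old median = 13
Insert x = 3
New median = 9
Changed? yes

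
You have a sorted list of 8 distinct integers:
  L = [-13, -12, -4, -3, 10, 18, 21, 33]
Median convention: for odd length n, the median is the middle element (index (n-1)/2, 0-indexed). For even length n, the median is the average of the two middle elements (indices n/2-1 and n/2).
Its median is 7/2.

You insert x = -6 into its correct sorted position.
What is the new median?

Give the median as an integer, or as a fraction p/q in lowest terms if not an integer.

Answer: -3

Derivation:
Old list (sorted, length 8): [-13, -12, -4, -3, 10, 18, 21, 33]
Old median = 7/2
Insert x = -6
Old length even (8). Middle pair: indices 3,4 = -3,10.
New length odd (9). New median = single middle element.
x = -6: 2 elements are < x, 6 elements are > x.
New sorted list: [-13, -12, -6, -4, -3, 10, 18, 21, 33]
New median = -3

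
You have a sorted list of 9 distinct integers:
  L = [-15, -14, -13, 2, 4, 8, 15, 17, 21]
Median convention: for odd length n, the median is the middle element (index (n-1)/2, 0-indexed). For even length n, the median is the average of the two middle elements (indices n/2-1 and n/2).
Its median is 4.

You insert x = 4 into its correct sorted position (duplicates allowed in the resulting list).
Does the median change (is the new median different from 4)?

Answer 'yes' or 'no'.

Answer: no

Derivation:
Old median = 4
Insert x = 4
New median = 4
Changed? no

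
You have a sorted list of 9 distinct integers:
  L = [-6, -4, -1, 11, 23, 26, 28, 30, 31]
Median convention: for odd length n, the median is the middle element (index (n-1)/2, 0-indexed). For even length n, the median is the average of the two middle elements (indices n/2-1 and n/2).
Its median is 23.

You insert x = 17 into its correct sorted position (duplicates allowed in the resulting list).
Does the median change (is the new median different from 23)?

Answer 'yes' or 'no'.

Answer: yes

Derivation:
Old median = 23
Insert x = 17
New median = 20
Changed? yes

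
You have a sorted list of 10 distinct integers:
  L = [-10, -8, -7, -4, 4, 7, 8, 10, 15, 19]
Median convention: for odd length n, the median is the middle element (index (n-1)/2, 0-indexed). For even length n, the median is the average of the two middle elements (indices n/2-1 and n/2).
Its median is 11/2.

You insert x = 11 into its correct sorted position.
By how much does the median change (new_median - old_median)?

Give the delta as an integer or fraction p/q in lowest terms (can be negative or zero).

Answer: 3/2

Derivation:
Old median = 11/2
After inserting x = 11: new sorted = [-10, -8, -7, -4, 4, 7, 8, 10, 11, 15, 19]
New median = 7
Delta = 7 - 11/2 = 3/2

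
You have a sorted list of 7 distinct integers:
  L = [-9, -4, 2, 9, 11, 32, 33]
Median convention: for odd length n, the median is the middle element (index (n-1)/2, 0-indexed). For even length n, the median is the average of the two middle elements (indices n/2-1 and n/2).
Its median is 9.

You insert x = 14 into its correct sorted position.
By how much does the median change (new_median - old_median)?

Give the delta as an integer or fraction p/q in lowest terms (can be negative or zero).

Old median = 9
After inserting x = 14: new sorted = [-9, -4, 2, 9, 11, 14, 32, 33]
New median = 10
Delta = 10 - 9 = 1

Answer: 1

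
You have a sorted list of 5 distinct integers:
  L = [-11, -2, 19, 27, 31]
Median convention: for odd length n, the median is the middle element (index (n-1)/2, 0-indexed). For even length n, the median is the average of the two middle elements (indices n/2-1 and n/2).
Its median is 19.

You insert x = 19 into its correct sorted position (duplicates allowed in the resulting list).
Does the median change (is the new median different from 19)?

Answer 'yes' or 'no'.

Answer: no

Derivation:
Old median = 19
Insert x = 19
New median = 19
Changed? no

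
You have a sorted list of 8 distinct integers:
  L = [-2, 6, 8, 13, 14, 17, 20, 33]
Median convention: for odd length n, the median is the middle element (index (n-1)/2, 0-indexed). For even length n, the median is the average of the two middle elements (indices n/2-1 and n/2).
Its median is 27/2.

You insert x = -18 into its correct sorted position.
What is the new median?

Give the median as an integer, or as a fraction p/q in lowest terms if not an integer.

Old list (sorted, length 8): [-2, 6, 8, 13, 14, 17, 20, 33]
Old median = 27/2
Insert x = -18
Old length even (8). Middle pair: indices 3,4 = 13,14.
New length odd (9). New median = single middle element.
x = -18: 0 elements are < x, 8 elements are > x.
New sorted list: [-18, -2, 6, 8, 13, 14, 17, 20, 33]
New median = 13

Answer: 13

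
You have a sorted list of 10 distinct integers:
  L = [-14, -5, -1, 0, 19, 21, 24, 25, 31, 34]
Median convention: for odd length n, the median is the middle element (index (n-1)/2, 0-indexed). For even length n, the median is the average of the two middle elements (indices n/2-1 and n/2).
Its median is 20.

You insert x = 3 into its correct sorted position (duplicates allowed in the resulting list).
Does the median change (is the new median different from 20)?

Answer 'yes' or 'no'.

Old median = 20
Insert x = 3
New median = 19
Changed? yes

Answer: yes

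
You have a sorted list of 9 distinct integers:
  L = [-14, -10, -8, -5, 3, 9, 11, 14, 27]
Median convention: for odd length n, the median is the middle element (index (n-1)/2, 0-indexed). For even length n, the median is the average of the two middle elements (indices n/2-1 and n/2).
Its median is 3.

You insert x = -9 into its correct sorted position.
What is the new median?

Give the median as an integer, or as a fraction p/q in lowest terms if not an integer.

Answer: -1

Derivation:
Old list (sorted, length 9): [-14, -10, -8, -5, 3, 9, 11, 14, 27]
Old median = 3
Insert x = -9
Old length odd (9). Middle was index 4 = 3.
New length even (10). New median = avg of two middle elements.
x = -9: 2 elements are < x, 7 elements are > x.
New sorted list: [-14, -10, -9, -8, -5, 3, 9, 11, 14, 27]
New median = -1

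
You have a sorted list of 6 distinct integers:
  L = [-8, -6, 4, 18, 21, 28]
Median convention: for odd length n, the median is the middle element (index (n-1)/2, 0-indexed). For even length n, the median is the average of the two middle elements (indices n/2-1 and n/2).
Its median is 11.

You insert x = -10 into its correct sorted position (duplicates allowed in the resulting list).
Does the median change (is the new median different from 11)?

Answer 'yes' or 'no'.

Answer: yes

Derivation:
Old median = 11
Insert x = -10
New median = 4
Changed? yes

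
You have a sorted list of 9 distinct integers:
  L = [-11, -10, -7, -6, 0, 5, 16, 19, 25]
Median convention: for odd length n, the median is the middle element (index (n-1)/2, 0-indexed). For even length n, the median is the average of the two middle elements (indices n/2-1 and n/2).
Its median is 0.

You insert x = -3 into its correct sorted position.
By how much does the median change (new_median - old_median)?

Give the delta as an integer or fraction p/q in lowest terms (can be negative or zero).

Old median = 0
After inserting x = -3: new sorted = [-11, -10, -7, -6, -3, 0, 5, 16, 19, 25]
New median = -3/2
Delta = -3/2 - 0 = -3/2

Answer: -3/2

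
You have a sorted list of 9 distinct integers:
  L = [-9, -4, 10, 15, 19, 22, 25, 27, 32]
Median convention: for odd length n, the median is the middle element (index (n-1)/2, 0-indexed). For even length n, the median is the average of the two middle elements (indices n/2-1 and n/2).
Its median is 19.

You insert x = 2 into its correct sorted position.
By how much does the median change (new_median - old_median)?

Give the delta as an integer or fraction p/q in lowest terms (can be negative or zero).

Answer: -2

Derivation:
Old median = 19
After inserting x = 2: new sorted = [-9, -4, 2, 10, 15, 19, 22, 25, 27, 32]
New median = 17
Delta = 17 - 19 = -2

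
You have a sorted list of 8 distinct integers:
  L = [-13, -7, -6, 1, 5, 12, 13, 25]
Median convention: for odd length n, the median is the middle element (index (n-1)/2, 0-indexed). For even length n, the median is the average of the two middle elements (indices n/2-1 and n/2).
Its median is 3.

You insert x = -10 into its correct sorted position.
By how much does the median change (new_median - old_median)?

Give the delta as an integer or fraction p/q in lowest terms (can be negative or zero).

Old median = 3
After inserting x = -10: new sorted = [-13, -10, -7, -6, 1, 5, 12, 13, 25]
New median = 1
Delta = 1 - 3 = -2

Answer: -2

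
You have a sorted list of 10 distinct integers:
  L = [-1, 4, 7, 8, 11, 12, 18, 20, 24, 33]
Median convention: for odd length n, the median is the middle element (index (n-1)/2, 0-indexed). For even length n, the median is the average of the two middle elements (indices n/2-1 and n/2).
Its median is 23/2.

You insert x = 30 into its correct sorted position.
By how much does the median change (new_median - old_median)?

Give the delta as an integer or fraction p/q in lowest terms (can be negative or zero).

Old median = 23/2
After inserting x = 30: new sorted = [-1, 4, 7, 8, 11, 12, 18, 20, 24, 30, 33]
New median = 12
Delta = 12 - 23/2 = 1/2

Answer: 1/2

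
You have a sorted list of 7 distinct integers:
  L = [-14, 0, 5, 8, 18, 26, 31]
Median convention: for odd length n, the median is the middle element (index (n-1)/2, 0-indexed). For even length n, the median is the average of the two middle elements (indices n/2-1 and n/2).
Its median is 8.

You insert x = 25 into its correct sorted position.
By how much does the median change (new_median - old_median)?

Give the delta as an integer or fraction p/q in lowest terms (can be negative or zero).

Old median = 8
After inserting x = 25: new sorted = [-14, 0, 5, 8, 18, 25, 26, 31]
New median = 13
Delta = 13 - 8 = 5

Answer: 5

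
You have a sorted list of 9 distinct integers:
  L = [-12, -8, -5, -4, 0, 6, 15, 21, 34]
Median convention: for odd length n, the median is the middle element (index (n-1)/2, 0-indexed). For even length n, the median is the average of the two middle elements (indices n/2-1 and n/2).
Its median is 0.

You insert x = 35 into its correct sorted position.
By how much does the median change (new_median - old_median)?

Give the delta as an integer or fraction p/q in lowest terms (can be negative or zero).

Answer: 3

Derivation:
Old median = 0
After inserting x = 35: new sorted = [-12, -8, -5, -4, 0, 6, 15, 21, 34, 35]
New median = 3
Delta = 3 - 0 = 3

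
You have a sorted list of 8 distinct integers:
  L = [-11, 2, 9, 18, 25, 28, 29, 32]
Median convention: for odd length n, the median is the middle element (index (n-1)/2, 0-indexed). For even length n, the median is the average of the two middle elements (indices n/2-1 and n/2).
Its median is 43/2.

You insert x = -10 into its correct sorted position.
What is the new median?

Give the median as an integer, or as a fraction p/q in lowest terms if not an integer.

Answer: 18

Derivation:
Old list (sorted, length 8): [-11, 2, 9, 18, 25, 28, 29, 32]
Old median = 43/2
Insert x = -10
Old length even (8). Middle pair: indices 3,4 = 18,25.
New length odd (9). New median = single middle element.
x = -10: 1 elements are < x, 7 elements are > x.
New sorted list: [-11, -10, 2, 9, 18, 25, 28, 29, 32]
New median = 18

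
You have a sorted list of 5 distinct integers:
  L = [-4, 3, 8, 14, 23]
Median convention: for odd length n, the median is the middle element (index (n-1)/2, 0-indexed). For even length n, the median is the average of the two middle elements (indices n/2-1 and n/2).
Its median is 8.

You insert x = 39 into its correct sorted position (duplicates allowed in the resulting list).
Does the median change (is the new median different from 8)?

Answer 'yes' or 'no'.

Answer: yes

Derivation:
Old median = 8
Insert x = 39
New median = 11
Changed? yes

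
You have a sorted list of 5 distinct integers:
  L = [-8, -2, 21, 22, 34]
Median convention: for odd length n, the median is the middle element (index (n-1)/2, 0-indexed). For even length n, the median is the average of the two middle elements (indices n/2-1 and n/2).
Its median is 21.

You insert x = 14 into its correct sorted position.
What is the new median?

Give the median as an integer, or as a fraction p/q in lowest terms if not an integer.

Answer: 35/2

Derivation:
Old list (sorted, length 5): [-8, -2, 21, 22, 34]
Old median = 21
Insert x = 14
Old length odd (5). Middle was index 2 = 21.
New length even (6). New median = avg of two middle elements.
x = 14: 2 elements are < x, 3 elements are > x.
New sorted list: [-8, -2, 14, 21, 22, 34]
New median = 35/2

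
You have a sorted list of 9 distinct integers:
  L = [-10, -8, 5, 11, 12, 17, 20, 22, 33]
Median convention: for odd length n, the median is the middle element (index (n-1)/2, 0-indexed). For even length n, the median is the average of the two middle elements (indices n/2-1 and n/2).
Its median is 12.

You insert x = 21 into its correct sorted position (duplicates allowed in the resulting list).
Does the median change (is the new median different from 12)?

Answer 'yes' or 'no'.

Old median = 12
Insert x = 21
New median = 29/2
Changed? yes

Answer: yes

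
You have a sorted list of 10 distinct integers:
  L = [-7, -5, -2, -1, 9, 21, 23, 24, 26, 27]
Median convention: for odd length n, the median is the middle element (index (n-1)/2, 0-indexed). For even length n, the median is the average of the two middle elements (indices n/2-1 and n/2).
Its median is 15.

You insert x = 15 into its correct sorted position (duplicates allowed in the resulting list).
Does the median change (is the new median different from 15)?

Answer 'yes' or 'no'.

Old median = 15
Insert x = 15
New median = 15
Changed? no

Answer: no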